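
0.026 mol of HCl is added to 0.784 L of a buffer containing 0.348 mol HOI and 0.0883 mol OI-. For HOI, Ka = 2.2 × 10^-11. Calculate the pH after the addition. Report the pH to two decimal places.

pH = 9.88

Added H+ converts OI- to HOI: HOI → 0.374 mol, OI- → 0.0623 mol.
pKa = −log(2.2 × 10^-11) = 10.658
pH = pKa + log([A⁻]/[HA]) = 10.658 + log(0.0623/0.374) = 10.658 -0.778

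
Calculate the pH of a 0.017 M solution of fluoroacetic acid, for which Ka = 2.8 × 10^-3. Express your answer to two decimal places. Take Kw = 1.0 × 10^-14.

pH = 2.25

FCH2COOH ⇌ FCH2COO- + H+
From the ICE table, Ka = x²/(0.017 − x) = 2.8 × 10^-3.
The 5% rule fails; solving x² + Ka·x − Ka·C₀ = 0 exactly:
x = (−Ka + √(Ka² + 4·Ka·C₀))/2 = 5.64 × 10^-3 M
pH = −log(5.64 × 10^-3) = 2.25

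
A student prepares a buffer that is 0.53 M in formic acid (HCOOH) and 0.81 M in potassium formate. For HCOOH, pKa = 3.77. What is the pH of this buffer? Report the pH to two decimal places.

Henderson–Hasselbalch: pH = pKa + log([HCOO-]/[HCOOH]) = 3.77 + log(0.81/0.53)
pH = 3.77 + (+0.184) = 3.95

pH = 3.95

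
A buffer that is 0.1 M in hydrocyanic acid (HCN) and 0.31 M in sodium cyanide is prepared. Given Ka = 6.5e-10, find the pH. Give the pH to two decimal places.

pKa = −log(6.5 × 10^-10) = 9.187
Henderson–Hasselbalch: pH = pKa + log([CN-]/[HCN]) = 9.187 + log(0.31/0.1)
pH = 9.187 + (+0.491) = 9.68

pH = 9.68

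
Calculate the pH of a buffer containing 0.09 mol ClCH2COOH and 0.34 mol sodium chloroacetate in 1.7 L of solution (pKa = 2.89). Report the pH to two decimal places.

pH = 3.47

pH = pKa + log([A⁻]/[HA]) = 2.89 + log(0.34/0.09)
pH = 2.89 + (+0.577) = 3.47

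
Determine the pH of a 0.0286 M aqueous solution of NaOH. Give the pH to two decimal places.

pH = 12.46

NaOH is a strong base; [OH-] = 0.0286 M.
pOH = -log(0.0286) = 1.54
pH = 14.00 - 1.54 = 12.46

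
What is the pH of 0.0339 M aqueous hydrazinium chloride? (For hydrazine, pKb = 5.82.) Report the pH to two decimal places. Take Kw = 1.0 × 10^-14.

pH = 4.82

N2H5+ is the conjugate acid of the weak base N2H4.
Kb = 10^(−5.82) = 1.51 × 10^-6
Ka = Kw/Kb = 1.0×10^-14 / 1.51 × 10^-6 = 6.62 × 10^-9
From the ICE table, Ka = x²/(0.0339 − x) = 6.62 × 10^-9.
Since Ka ≪ C₀, x ≈ √(Ka·C₀) = 1.50 × 10^-5 M.
pH = −log[H+] = −log(1.50 × 10^-5) = 4.82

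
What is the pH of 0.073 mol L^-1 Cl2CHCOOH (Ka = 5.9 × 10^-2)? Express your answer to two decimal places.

pH = 1.37

Cl2CHCOOH ⇌ Cl2CHCOO- + H+
Ka = x²/(0.073 − x) = 5.9 × 10^-2
Here C₀/Ka ≈ 1.24, so the small-x approximation fails. Use the quadratic:
x = [−0.059 + √(0.059² + 0.0172)]/2 = 4.25 × 10^-2 M
pH = −log(4.25 × 10^-2) = 1.37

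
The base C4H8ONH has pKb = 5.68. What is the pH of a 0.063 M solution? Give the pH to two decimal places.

C4H8ONH + H2O ⇌ C4H8ONH2+ + OH-
Kb = 10^(−5.68) = 2.09 × 10^-6
Kb = [OH-]²/(0.063 − [OH-]) = 2.09 × 10^-6
Since Kb ≪ C₀, [OH-] ≈ √(Kb·C₀) = 3.63 × 10^-4 M.
pOH = 3.44, so pH = 14.00 − pOH = 10.56

pH = 10.56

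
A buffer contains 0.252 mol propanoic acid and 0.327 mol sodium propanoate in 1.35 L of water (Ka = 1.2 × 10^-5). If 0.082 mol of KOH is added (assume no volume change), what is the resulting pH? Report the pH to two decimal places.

After neutralization: n(CH3CH2COOH) = 0.17 mol, n(CH3CH2COO-) = 0.409 mol.
pKa = −log(1.2 × 10^-5) = 4.921
pH = pKa + log([A⁻]/[HA]) = 4.921 + log(0.409/0.17) = 4.921 +0.381

pH = 5.30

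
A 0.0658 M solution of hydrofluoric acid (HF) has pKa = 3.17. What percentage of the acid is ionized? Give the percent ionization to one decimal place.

HF ⇌ F- + H+; let x = [H+] at equilibrium.
Ka = 10^(−3.17) = 6.76 × 10^-4
Solve x² + 0.000676x − 4.45e-05 = 0 → x = 6.34 × 10^-3 M
% ionization = x/C₀ × 100% = 6.34 × 10^-3/0.0658 × 100% = 9.6%

9.6%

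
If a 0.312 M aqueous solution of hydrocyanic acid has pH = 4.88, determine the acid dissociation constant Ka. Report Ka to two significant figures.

[H+] = 10^(-4.88) = 1.32 × 10^-5 M
At equilibrium [HA] = 0.312 − 1.32 × 10^-5 = 3.12 × 10^-1 M
Ka = [H+][A-]/[HA] = (1.32 × 10^-5)² / 3.12 × 10^-1 = 5.6 × 10^-10

Ka = 5.6 × 10^-10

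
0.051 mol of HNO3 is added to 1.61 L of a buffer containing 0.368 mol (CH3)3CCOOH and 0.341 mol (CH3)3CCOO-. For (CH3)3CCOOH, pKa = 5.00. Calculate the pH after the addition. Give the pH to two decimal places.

pH = 4.84

After neutralization: n((CH3)3CCOOH) = 0.419 mol, n((CH3)3CCOO-) = 0.29 mol.
pH = pKa + log([A⁻]/[HA]) = 5.00 + log(0.29/0.419) = 5.00 -0.160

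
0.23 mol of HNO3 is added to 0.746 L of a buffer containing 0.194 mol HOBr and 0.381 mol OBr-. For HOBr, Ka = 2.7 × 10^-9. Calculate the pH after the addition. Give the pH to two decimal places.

pH = 8.12

After neutralization: n(HOBr) = 0.424 mol, n(OBr-) = 0.151 mol.
pKa = −log(2.7 × 10^-9) = 8.569
pH = pKa + log(n_OBr-/n_HOBr) = 8.569 + log(0.151/0.424) = 8.569 + (-0.448)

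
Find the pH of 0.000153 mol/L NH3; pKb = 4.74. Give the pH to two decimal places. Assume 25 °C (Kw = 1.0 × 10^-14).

NH3 + H2O ⇌ NH4+ + OH-
Kb = 10^(−4.74) = 1.82 × 10^-5
From the ICE table, Kb = x²/(0.000153 − x) = 1.82 × 10^-5.
x is not negligible relative to C₀; solve x² + 1.82e-05·x − 2.78e-09 = 0.
x = (−Kb + √(Kb² + 4·Kb·C₀))/2 = 4.44 × 10^-5 M
pOH = −log(4.44 × 10^-5) = 4.35; pH = 14.00 − 4.35 = 9.65

pH = 9.65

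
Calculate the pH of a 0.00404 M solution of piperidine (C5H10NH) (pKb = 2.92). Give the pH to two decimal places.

C5H10NH + H2O ⇌ C5H10NH2+ + OH-
Kb = 10^(−2.92) = 1.20 × 10^-3
From the ICE table, Kb = [OH-]²/(0.00404 − [OH-]) = 1.20 × 10^-3.
The 5% rule fails; solving [OH-]² + Kb·[OH-] − Kb·C₀ = 0 exactly:
[OH-] = [−0.0012 + √(0.0012² + 1.94e-05)]/2 = 1.68 × 10^-3 M
pOH = 2.77, so pH = 14.00 − pOH = 11.23

pH = 11.23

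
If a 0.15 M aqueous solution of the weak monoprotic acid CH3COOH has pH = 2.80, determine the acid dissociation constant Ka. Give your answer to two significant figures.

Ka = 1.7 × 10^-5

[H+] = 10^(-2.80) = 1.58 × 10^-3 M
At equilibrium [HA] = 0.15 − 1.58 × 10^-3 = 1.48 × 10^-1 M
Ka = [H+][A-]/[HA] = (1.58 × 10^-3)² / 1.48 × 10^-1 = 1.7 × 10^-5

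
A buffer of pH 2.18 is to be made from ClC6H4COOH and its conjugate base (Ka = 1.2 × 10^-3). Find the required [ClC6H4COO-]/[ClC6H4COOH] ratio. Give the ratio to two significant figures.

ratio = 0.18

pKa = -log(1.2 × 10^-3) = 2.921
pH = pKa + log(r) ⇒ log(r) = 2.18 − 2.921 = -0.741
r = [ClC6H4COO-]/[ClC6H4COOH] = 10^(-0.741) = 0.182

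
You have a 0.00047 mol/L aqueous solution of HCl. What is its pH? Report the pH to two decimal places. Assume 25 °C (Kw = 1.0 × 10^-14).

HCl is a strong acid and dissociates completely, so [H+] = 0.00047 M.
pH = -log(0.00047) = 3.33

pH = 3.33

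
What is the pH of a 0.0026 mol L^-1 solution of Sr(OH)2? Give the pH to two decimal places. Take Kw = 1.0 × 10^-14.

Sr(OH)2 is a strong base (each formula unit releases 2 OH-); [OH-] = 0.0052 M.
pOH = -log(0.0052) = 2.28
pH = 14.00 - 2.28 = 11.72

pH = 11.72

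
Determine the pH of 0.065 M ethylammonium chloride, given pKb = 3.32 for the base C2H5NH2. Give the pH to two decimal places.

C2H5NH3+ is the conjugate acid of the weak base C2H5NH2.
Kb = 10^(−3.32) = 4.79 × 10^-4
Ka = Kw/Kb = 1.0×10^-14 / 4.79 × 10^-4 = 2.09 × 10^-11
From the ICE table, Ka = [H+]²/(0.065 − [H+]) = 2.09 × 10^-11.
Assume [H+] ≪ 0.065: [H+] ≈ √(2.09 × 10^-11 × 0.065) = 1.17 × 10^-6 M
pH = −log[H+] = −log(1.17 × 10^-6) = 5.93

pH = 5.93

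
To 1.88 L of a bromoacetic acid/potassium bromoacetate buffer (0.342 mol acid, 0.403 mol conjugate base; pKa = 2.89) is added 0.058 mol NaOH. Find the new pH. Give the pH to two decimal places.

After neutralization: n(BrCH2COOH) = 0.284 mol, n(BrCH2COO-) = 0.461 mol.
Henderson–Hasselbalch with mole ratio 0.461/0.284: pH = 2.89 + (+0.210)

pH = 3.10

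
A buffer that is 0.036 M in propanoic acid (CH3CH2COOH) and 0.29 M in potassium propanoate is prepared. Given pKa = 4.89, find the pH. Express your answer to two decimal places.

pH = 5.80

Henderson–Hasselbalch: pH = pKa + log([CH3CH2COO-]/[CH3CH2COOH]) = 4.89 + log(0.29/0.036)
pH = 4.89 + (+0.906) = 5.80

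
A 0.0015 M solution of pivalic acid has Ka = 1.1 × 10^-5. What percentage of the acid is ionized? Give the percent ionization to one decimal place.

8.2%

(CH3)3CCOOH ⇌ (CH3)3CCOO- + H+; let x = [H+] at equilibrium.
Solve x² + 1.1e-05x − 1.65e-08 = 0 → x = 1.23 × 10^-4 M
% ionization = x/C₀ × 100% = 1.23 × 10^-4/0.0015 × 100% = 8.2%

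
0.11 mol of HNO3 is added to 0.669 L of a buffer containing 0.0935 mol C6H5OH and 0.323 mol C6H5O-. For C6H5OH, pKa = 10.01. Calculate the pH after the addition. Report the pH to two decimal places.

After neutralization: n(C6H5OH) = 0.204 mol, n(C6H5O-) = 0.213 mol.
pH = pKa + log([A⁻]/[HA]) = 10.01 + log(0.213/0.204) = 10.01 +0.019

pH = 10.03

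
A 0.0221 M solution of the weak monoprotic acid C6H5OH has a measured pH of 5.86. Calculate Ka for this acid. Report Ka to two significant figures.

Ka = 8.6 × 10^-11

[H+] = 10^(-5.86) = 1.38 × 10^-6 M
At equilibrium [HA] = 0.0221 − 1.38 × 10^-6 = 2.21 × 10^-2 M
Ka = [H+][A-]/[HA] = (1.38 × 10^-6)² / 2.21 × 10^-2 = 8.6 × 10^-11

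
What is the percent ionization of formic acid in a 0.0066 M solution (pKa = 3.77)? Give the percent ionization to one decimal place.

HCOOH ⇌ HCOO- + H+; let x = [H+] at equilibrium.
Ka = 10^(−3.77) = 1.70 × 10^-4
Ka = x²/(C₀ − x); solving the quadratic gives x = 9.78 × 10^-4 M.
% ionization = x/C₀ × 100% = 9.78 × 10^-4/0.0066 × 100% = 14.8%

14.8%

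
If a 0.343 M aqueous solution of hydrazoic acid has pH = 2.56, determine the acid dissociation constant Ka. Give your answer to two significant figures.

Ka = 2.2 × 10^-5

[H+] = 10^(-2.56) = 2.75 × 10^-3 M
At equilibrium [HA] = 0.343 − 2.75 × 10^-3 = 3.40 × 10^-1 M
Ka = [H+][A-]/[HA] = (2.75 × 10^-3)² / 3.40 × 10^-1 = 2.2 × 10^-5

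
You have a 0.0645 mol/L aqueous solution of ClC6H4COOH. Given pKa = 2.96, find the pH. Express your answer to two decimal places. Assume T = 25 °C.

pH = 2.10

ClC6H4COOH ⇌ ClC6H4COO- + H+
Ka = 10^(−2.96) = 1.10 × 10^-3
From the ICE table, Ka = x²/(0.0645 − x) = 1.10 × 10^-3.
Here C₀/Ka ≈ 58.6, so the small-x approximation fails. Use the quadratic:
x = (−Ka + √(Ka² + 4·Ka·C₀))/2 = 7.89 × 10^-3 M
pH = −log(7.89 × 10^-3) = 2.10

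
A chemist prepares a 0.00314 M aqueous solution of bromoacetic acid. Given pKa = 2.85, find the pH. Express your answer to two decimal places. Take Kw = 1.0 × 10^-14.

pH = 2.82

BrCH2COOH ⇌ BrCH2COO- + H+
Ka = 10^(−2.85) = 1.41 × 10^-3
From the ICE table, Ka = [H+]²/(0.00314 − [H+]) = 1.41 × 10^-3.
Here C₀/Ka ≈ 2.23, so the small-[H+] approximation fails. Use the quadratic:
[H+] = (−Ka + √(Ka² + 4·Ka·C₀))/2 = 1.51 × 10^-3 M
pH = −log[H+] = −log(1.51 × 10^-3) = 2.82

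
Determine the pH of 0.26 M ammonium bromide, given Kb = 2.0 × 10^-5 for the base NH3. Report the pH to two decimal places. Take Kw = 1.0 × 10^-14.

pH = 4.94

NH4+ is the conjugate acid of the weak base NH3.
Ka = Kw/Kb = 1.0×10^-14 / 2.0 × 10^-5 = 5.00 × 10^-10
From the ICE table, Ka = [H+]²/(0.26 − [H+]) = 5.00 × 10^-10.
Assume [H+] ≪ 0.26: [H+] ≈ √(5.00 × 10^-10 × 0.26) = 1.14 × 10^-5 M
([H+]/C₀ = 0.0044% < 5%, so the approximation holds.)
pH = −log(1.14 × 10^-5) = 4.94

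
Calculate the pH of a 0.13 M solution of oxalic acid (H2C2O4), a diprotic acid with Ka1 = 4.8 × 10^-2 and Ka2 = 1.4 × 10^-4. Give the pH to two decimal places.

Since Ka1 ≫ Ka2, the first ionization dominates [H+].
Ka1 = x²/(0.13 − x) = 4.8 × 10^-2
Solving the quadratic: x = (−Ka1 + √(Ka1² + 4·Ka1·C₀))/2 = 5.86 × 10^-2 M
pH = −log(5.86 × 10^-2) = 1.23

pH = 1.23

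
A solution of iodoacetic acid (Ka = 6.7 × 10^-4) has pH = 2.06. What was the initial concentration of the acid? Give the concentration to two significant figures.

C₀ = 1.2 × 10^-1 M

[H+] = 10^(-2.06) = 8.71 × 10^-3 M = x
Ka = x²/(C₀ − x) ⇒ C₀ = x + x²/Ka
C₀ = 8.71 × 10^-3 + (8.71 × 10^-3)²/(6.7 × 10^-4) = 1.22 × 10^-1 M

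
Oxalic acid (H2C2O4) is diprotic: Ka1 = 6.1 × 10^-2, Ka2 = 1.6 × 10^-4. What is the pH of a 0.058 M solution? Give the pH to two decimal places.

Since Ka1 ≫ Ka2, the first ionization dominates [H+].
Ka1 = x²/(0.058 − x) = 6.1 × 10^-2
Solving the quadratic: x = (−Ka1 + √(Ka1² + 4·Ka1·C₀))/2 = 3.63 × 10^-2 M
pH = −log(3.63 × 10^-2) = 1.44

pH = 1.44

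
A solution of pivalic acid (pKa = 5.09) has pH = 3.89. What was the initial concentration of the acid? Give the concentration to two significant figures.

[H+] = 10^(-3.89) = 1.29 × 10^-4 M = x
Ka = 10^(−5.09) = 8.13 × 10^-6
Ka = x²/(C₀ − x) ⇒ C₀ = x + x²/Ka
C₀ = 1.29 × 10^-4 + (1.29 × 10^-4)²/(8.13 × 10^-6) = 2.18 × 10^-3 M

C₀ = 2.2 × 10^-3 M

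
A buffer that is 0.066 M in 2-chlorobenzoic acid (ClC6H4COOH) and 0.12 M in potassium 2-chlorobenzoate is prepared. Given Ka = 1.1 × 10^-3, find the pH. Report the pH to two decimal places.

pKa = −log(1.1 × 10^-3) = 2.959
Using pH = pKa + log([base]/[acid]) with [base]/[acid] = 0.12/0.066:
pH = 2.959 + (+0.260) = 3.22

pH = 3.22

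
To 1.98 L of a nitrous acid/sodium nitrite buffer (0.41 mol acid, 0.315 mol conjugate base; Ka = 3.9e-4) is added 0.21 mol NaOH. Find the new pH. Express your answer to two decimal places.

pH = 3.83

After neutralization: n(HNO2) = 0.2 mol, n(NO2-) = 0.525 mol.
pKa = −log(3.9 × 10^-4) = 3.409
Henderson–Hasselbalch with mole ratio 0.525/0.2: pH = 3.409 + (+0.419)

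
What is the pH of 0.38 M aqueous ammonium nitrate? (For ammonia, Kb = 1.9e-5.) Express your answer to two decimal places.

NH4+ is the conjugate acid of the weak base NH3.
Ka = Kw/Kb = 1.0×10^-14 / 1.9 × 10^-5 = 5.26 × 10^-10
Let x = [H+] at equilibrium. Ka = x²/(0.38 − x).
Neglecting x in the denominator: x = √(5.26 × 10^-10 × 0.38) = 1.41 × 10^-5 M
(x/C₀ = 0.0037% < 5%, so the approximation holds.)
pH = −log[H+] = −log(1.41 × 10^-5) = 4.85

pH = 4.85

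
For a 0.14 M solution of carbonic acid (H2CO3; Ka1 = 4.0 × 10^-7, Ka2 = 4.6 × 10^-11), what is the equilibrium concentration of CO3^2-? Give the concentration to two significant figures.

First ionization gives [H+] ≈ [HCO3-] = 2.37 × 10^-4 M.
Second step: Ka2 = [H+][CO3^2-]/[HCO3-] ≈ [CO3^2-] (since [H+] ≈ [HCO3-]).
So [CO3^2-] ≈ Ka2.

4.6 × 10^-11 M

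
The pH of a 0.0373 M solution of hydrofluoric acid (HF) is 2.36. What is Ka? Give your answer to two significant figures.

[H+] = 10^(-2.36) = 4.37 × 10^-3 M
At equilibrium [HA] = 0.0373 − 4.37 × 10^-3 = 3.29 × 10^-2 M
Ka = [H+][A-]/[HA] = (4.37 × 10^-3)² / 3.29 × 10^-2 = 5.8 × 10^-4

Ka = 5.8 × 10^-4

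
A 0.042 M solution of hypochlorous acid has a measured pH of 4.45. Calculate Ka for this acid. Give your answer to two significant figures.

[H+] = 10^(-4.45) = 3.55 × 10^-5 M
At equilibrium [HA] = 0.042 − 3.55 × 10^-5 = 4.20 × 10^-2 M
Ka = [H+][A-]/[HA] = (3.55 × 10^-5)² / 4.20 × 10^-2 = 3.0 × 10^-8

Ka = 3.0 × 10^-8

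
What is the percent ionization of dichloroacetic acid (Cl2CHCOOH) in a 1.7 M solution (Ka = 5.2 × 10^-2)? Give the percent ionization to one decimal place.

16.0%

Cl2CHCOOH ⇌ Cl2CHCOO- + H+; let x = [H+] at equilibrium.
Ka = x²/(C₀ − x); solving the quadratic gives x = 2.72 × 10^-1 M.
% ionization = x/C₀ × 100% = 2.72 × 10^-1/1.7 × 100% = 16.0%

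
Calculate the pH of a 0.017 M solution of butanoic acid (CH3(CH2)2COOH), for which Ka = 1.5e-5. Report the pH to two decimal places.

pH = 3.30

CH3(CH2)2COOH ⇌ CH3(CH2)2COO- + H+
Ka = [H+]²/(0.017 − [H+]) = 1.5 × 10^-5
Assume [H+] ≪ 0.017: [H+] ≈ √(1.5 × 10^-5 × 0.017) = 5.05 × 10^-4 M
pH = −log[H+] = −log(5.05 × 10^-4) = 3.30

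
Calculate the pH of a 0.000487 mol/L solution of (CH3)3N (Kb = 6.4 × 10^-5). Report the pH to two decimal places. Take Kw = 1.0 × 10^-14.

(CH3)3N + H2O ⇌ (CH3)3NH+ + OH-
From the ICE table, Kb = x²/(0.000487 − x) = 6.4 × 10^-5.
Here C₀/Kb ≈ 7.61, so the small-x approximation fails. Use the quadratic:
x = (−Kb + √(Kb² + 4·Kb·C₀))/2 = 1.47 × 10^-4 M
pOH = 3.83, so pH = 14.00 − pOH = 10.17

pH = 10.17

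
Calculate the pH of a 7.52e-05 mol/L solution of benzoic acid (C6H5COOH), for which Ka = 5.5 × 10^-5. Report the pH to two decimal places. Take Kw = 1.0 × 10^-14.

C6H5COOH ⇌ C6H5COO- + H+
Let x = [H+] at equilibrium. Ka = x²/(7.52e-05 − x).
x is not negligible relative to C₀; solve x² + 5.5e-05·x − 4.14e-09 = 0.
x = (−Ka + √(Ka² + 4·Ka·C₀))/2 = 4.24 × 10^-5 M
pH = −log[H+] = −log(4.24 × 10^-5) = 4.37

pH = 4.37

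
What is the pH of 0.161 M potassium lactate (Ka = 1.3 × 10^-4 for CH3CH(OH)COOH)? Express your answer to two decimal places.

CH3CH(OH)COO- is the conjugate base of the weak acid CH3CH(OH)COOH.
Kb = Kw/Ka = 1.0×10^-14 / 1.3 × 10^-4 = 7.69 × 10^-11
From the ICE table, Kb = [OH-]²/(0.161 − [OH-]) = 7.69 × 10^-11.
Assume [OH-] ≪ 0.161: [OH-] ≈ √(7.69 × 10^-11 × 0.161) = 3.52 × 10^-6 M
([OH-]/C₀ = 0.0022% < 5%, so the approximation holds.)
pOH = 5.45, so pH = 14.00 − pOH = 8.55

pH = 8.55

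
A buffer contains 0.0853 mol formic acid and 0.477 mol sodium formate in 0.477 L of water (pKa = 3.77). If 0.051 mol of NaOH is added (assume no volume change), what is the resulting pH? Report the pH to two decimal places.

pH = 4.96

After neutralization: n(HCOOH) = 0.0343 mol, n(HCOO-) = 0.528 mol.
pH = pKa + log(n_HCOO-/n_HCOOH) = 3.77 + log(0.528/0.0343) = 3.77 + (+1.187)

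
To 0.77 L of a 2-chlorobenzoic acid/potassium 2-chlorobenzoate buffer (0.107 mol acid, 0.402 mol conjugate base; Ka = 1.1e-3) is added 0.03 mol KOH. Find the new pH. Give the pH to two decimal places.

pH = 3.71

OH- converts ClC6H4COOH to ClC6H4COO-: ClC6H4COOH → 0.077 mol, ClC6H4COO- → 0.432 mol.
pKa = −log(1.1 × 10^-3) = 2.959
Henderson–Hasselbalch with mole ratio 0.432/0.077: pH = 2.959 + (+0.749)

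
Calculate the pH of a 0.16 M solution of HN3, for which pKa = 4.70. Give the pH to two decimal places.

pH = 2.75

HN3 ⇌ N3- + H+
Ka = 10^(−4.70) = 2.00 × 10^-5
From the ICE table, Ka = x²/(0.16 − x) = 2.00 × 10^-5.
Neglecting x in the denominator: x = √(2.00 × 10^-5 × 0.16) = 1.79 × 10^-3 M
pH = −log[H+] = −log(1.79 × 10^-3) = 2.75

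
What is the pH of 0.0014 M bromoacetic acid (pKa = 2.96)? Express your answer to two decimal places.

pH = 3.09

BrCH2COOH ⇌ BrCH2COO- + H+
Ka = 10^(−2.96) = 1.10 × 10^-3
Ka = x²/(0.0014 − x) = 1.10 × 10^-3
The 5% rule fails; solving x² + Ka·x − Ka·C₀ = 0 exactly:
x = [−0.0011 + √(0.0011² + 6.16e-06)]/2 = 8.07 × 10^-4 M
pH = −log[H+] = −log(8.07 × 10^-4) = 3.09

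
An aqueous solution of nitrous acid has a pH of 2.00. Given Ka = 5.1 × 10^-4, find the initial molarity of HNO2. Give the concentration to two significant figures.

C₀ = 2.1 × 10^-1 M

[H+] = 10^(-2.00) = 1.00 × 10^-2 M = x
Ka = x²/(C₀ − x) ⇒ C₀ = x + x²/Ka
C₀ = 1.00 × 10^-2 + (1.00 × 10^-2)²/(5.1 × 10^-4) = 2.06 × 10^-1 M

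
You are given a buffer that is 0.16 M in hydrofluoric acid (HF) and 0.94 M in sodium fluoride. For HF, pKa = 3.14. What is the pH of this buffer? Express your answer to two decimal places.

Henderson–Hasselbalch: pH = pKa + log([F-]/[HF]) = 3.14 + log(0.94/0.16)
pH = 3.14 + (+0.769) = 3.91

pH = 3.91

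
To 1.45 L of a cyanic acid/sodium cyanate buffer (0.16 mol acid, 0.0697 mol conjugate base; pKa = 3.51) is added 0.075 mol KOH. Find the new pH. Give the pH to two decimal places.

OH- converts HOCN to OCN-: HOCN → 0.085 mol, OCN- → 0.145 mol.
pH = pKa + log([A⁻]/[HA]) = 3.51 + log(0.145/0.085) = 3.51 +0.232

pH = 3.74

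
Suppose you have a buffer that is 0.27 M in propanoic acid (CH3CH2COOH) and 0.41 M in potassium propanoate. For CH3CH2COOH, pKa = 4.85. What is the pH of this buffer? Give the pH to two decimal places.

Using pH = pKa + log([base]/[acid]) with [base]/[acid] = 0.41/0.27:
pH = 4.85 + (+0.181) = 5.03

pH = 5.03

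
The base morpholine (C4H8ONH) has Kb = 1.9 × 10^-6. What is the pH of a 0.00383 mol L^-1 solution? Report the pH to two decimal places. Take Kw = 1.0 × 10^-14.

C4H8ONH + H2O ⇌ C4H8ONH2+ + OH-
From the ICE table, Kb = x²/(0.00383 − x) = 1.9 × 10^-6.
Assume x ≪ 0.00383: x ≈ √(1.9 × 10^-6 × 0.00383) = 8.53 × 10^-5 M
pOH = −log(8.53 × 10^-5) = 4.07; pH = 14.00 − 4.07 = 9.93

pH = 9.93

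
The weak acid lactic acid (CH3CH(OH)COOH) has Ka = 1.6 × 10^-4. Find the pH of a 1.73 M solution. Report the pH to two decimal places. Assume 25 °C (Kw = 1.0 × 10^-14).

pH = 1.78

CH3CH(OH)COOH ⇌ CH3CH(OH)COO- + H+
Let x = [H+] at equilibrium. Ka = x²/(1.73 − x).
Assume x ≪ 1.73: x ≈ √(1.6 × 10^-4 × 1.73) = 1.66 × 10^-2 M
Check: 0.96% ionized — well under 5%, approximation valid.
pH = −log[H+] = −log(1.66 × 10^-2) = 1.78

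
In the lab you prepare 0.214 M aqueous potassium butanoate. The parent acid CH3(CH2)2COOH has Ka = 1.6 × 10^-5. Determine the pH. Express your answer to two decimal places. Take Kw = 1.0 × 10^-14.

CH3(CH2)2COO- is the conjugate base of the weak acid CH3(CH2)2COOH.
Kb = Kw/Ka = 1.0×10^-14 / 1.6 × 10^-5 = 6.25 × 10^-10
From the ICE table, Kb = x²/(0.214 − x) = 6.25 × 10^-10.
Since Kb ≪ C₀, x ≈ √(Kb·C₀) = 1.16 × 10^-5 M.
pOH = 4.94, so pH = 14.00 − pOH = 9.06

pH = 9.06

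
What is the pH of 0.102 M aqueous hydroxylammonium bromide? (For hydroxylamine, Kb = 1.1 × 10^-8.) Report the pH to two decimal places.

NH3OH+ is the conjugate acid of the weak base NH2OH.
Ka = Kw/Kb = 1.0×10^-14 / 1.1 × 10^-8 = 9.09 × 10^-7
From the ICE table, Ka = x²/(0.102 − x) = 9.09 × 10^-7.
Assume x ≪ 0.102: x ≈ √(9.09 × 10^-7 × 0.102) = 3.04 × 10^-4 M
pH = −log(3.04 × 10^-4) = 3.52

pH = 3.52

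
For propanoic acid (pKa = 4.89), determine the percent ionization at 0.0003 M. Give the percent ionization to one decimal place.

18.7%

CH3CH2COOH ⇌ CH3CH2COO- + H+; let x = [H+] at equilibrium.
Ka = 10^(−4.89) = 1.29 × 10^-5
Solve x² + 1.29e-05x − 3.87e-09 = 0 → x = 5.61 × 10^-5 M
Fraction ionized = 5.61 × 10^-5 / 0.0003 = 0.1870 → 18.7%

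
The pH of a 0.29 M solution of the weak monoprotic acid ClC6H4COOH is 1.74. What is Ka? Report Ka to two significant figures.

[H+] = 10^(-1.74) = 1.82 × 10^-2 M
At equilibrium [HA] = 0.29 − 1.82 × 10^-2 = 2.72 × 10^-1 M
Ka = [H+][A-]/[HA] = (1.82 × 10^-2)² / 2.72 × 10^-1 = 1.2 × 10^-3

Ka = 1.2 × 10^-3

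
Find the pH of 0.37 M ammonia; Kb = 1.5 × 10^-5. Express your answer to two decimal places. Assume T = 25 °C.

NH3 + H2O ⇌ NH4+ + OH-
Kb = [OH-]²/(0.37 − [OH-]) = 1.5 × 10^-5
Assume [OH-] ≪ 0.37: [OH-] ≈ √(1.5 × 10^-5 × 0.37) = 2.36 × 10^-3 M
pOH = −log(2.36 × 10^-3) = 2.63; pH = 14.00 − 2.63 = 11.37

pH = 11.37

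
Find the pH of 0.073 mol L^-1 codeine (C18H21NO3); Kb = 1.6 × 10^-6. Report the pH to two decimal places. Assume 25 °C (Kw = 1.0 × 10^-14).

pH = 10.53

C18H21NO3 + H2O ⇌ C18H22NO3+ + OH-
Kb = [OH-]²/(0.073 − [OH-]) = 1.6 × 10^-6
Neglecting [OH-] in the denominator: [OH-] = √(1.6 × 10^-6 × 0.073) = 3.42 × 10^-4 M
pOH = 3.47, so pH = 14.00 − pOH = 10.53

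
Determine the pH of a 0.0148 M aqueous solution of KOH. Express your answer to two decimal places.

KOH is a strong base; [OH-] = 0.0148 M.
pOH = -log(0.0148) = 1.83
pH = 14.00 - 1.83 = 12.17

pH = 12.17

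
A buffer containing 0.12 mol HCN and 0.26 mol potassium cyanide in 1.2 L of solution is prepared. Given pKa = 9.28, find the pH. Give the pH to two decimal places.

pH = 9.62

Henderson–Hasselbalch: pH = pKa + log([CN-]/[HCN]) = 9.28 + log(0.26/0.12)
pH = 9.28 + (+0.336) = 9.62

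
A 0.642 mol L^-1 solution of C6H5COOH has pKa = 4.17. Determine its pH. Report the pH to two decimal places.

pH = 2.18

C6H5COOH ⇌ C6H5COO- + H+
Ka = 10^(−4.17) = 6.76 × 10^-5
Let x = [H+] at equilibrium. Ka = x²/(0.642 − x).
Since Ka ≪ C₀, x ≈ √(Ka·C₀) = 6.59 × 10^-3 M.
Check: 1% ionized — well under 5%, approximation valid.
pH = −log[H+] = −log(6.59 × 10^-3) = 2.18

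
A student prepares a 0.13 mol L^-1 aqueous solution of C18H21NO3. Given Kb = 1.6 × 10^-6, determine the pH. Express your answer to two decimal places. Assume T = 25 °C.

C18H21NO3 + H2O ⇌ C18H22NO3+ + OH-
Kb = x²/(0.13 − x) = 1.6 × 10^-6
Neglecting x in the denominator: x = √(1.6 × 10^-6 × 0.13) = 4.56 × 10^-4 M
(x/C₀ = 0.35% < 5%, so the approximation holds.)
pOH = −log(4.56 × 10^-4) = 3.34; pH = 14.00 − 3.34 = 10.66

pH = 10.66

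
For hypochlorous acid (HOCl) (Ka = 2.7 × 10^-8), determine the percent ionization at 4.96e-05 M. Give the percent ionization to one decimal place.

HOCl ⇌ OCl- + H+; let x = [H+] at equilibrium.
x ≈ √(Ka·C₀) = √(2.7 × 10^-8 × 4.96e-05) = 1.16 × 10^-6 M
Fraction ionized = 1.16 × 10^-6 / 4.96e-05 = 0.0234 → 2.3%

2.3%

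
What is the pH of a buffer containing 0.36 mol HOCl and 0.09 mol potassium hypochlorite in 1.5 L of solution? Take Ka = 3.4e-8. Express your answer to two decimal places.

pH = 6.87

pKa = −log(3.4 × 10^-8) = 7.469
Using pH = pKa + log([base]/[acid]) with [base]/[acid] = 0.09/0.36:
pH = 7.469 + (-0.602) = 6.87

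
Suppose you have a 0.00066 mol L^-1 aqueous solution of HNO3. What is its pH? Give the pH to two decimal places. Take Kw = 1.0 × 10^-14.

HNO3 is a strong acid and dissociates completely, so [H+] = 0.00066 M.
pH = -log(0.00066) = 3.18

pH = 3.18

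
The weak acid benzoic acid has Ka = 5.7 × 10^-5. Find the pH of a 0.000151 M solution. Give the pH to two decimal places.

pH = 4.16

C6H5COOH ⇌ C6H5COO- + H+
Let x = [H+] at equilibrium. Ka = x²/(0.000151 − x).
The 5% rule fails; solving x² + Ka·x − Ka·C₀ = 0 exactly:
x = (−Ka + √(Ka² + 4·Ka·C₀))/2 = 6.86 × 10^-5 M
pH = −log(6.86 × 10^-5) = 4.16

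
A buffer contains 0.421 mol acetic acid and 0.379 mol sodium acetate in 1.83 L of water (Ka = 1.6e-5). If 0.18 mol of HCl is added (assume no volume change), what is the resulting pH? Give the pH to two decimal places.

After neutralization: n(CH3COOH) = 0.601 mol, n(CH3COO-) = 0.199 mol.
pKa = −log(1.6 × 10^-5) = 4.796
pH = pKa + log([A⁻]/[HA]) = 4.796 + log(0.199/0.601) = 4.796 -0.480

pH = 4.32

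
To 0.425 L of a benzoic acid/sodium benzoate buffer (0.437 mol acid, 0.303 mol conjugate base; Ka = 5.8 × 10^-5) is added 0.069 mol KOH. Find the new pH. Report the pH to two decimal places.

After neutralization: n(C6H5COOH) = 0.368 mol, n(C6H5COO-) = 0.372 mol.
pKa = −log(5.8 × 10^-5) = 4.237
pH = pKa + log([A⁻]/[HA]) = 4.237 + log(0.372/0.368) = 4.237 +0.005

pH = 4.24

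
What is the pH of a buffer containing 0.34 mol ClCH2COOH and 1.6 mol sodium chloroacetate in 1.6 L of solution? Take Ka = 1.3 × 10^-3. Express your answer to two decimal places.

pKa = −log(1.3 × 10^-3) = 2.886
pH = pKa + log([A⁻]/[HA]) = 2.886 + log(1.6/0.34)
pH = 2.886 + (+0.673) = 3.56

pH = 3.56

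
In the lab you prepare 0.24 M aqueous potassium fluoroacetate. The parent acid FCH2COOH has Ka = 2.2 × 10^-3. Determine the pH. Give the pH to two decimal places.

pH = 8.02

FCH2COO- is the conjugate base of the weak acid FCH2COOH.
Kb = Kw/Ka = 1.0×10^-14 / 2.2 × 10^-3 = 4.55 × 10^-12
Let x = [OH-] at equilibrium. Kb = x²/(0.24 − x).
Assume x ≪ 0.24: x ≈ √(4.55 × 10^-12 × 0.24) = 1.04 × 10^-6 M
(x/C₀ = 0.00044% < 5%, so the approximation holds.)
pOH = 5.98, so pH = 14.00 − pOH = 8.02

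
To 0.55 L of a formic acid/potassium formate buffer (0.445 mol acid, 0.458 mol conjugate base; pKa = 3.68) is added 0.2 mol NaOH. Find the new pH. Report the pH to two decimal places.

OH- converts HCOOH to HCOO-: HCOOH → 0.245 mol, HCOO- → 0.658 mol.
Henderson–Hasselbalch with mole ratio 0.658/0.245: pH = 3.68 + (+0.429)

pH = 4.11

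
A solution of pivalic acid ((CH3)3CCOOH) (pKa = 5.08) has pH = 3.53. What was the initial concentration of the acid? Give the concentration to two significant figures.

[H+] = 10^(-3.53) = 2.95 × 10^-4 M = x
Ka = 10^(−5.08) = 8.32 × 10^-6
Ka = x²/(C₀ − x) ⇒ C₀ = x + x²/Ka
C₀ = 2.95 × 10^-4 + (2.95 × 10^-4)²/(8.32 × 10^-6) = 1.08 × 10^-2 M

C₀ = 1.1 × 10^-2 M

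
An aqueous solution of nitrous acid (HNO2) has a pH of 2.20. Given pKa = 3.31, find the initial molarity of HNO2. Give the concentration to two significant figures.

[H+] = 10^(-2.20) = 6.31 × 10^-3 M = x
Ka = 10^(−3.31) = 4.90 × 10^-4
Ka = x²/(C₀ − x) ⇒ C₀ = x + x²/Ka
C₀ = 6.31 × 10^-3 + (6.31 × 10^-3)²/(4.90 × 10^-4) = 8.76 × 10^-2 M

C₀ = 8.8 × 10^-2 M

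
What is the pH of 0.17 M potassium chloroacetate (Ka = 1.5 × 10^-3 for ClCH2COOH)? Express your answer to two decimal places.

ClCH2COO- is the conjugate base of the weak acid ClCH2COOH.
Kb = Kw/Ka = 1.0×10^-14 / 1.5 × 10^-3 = 6.67 × 10^-12
Kb = [OH-]²/(0.17 − [OH-]) = 6.67 × 10^-12
Neglecting [OH-] in the denominator: [OH-] = √(6.67 × 10^-12 × 0.17) = 1.06 × 10^-6 M
([OH-]/C₀ = 0.00063% < 5%, so the approximation holds.)
pOH = −log(1.06 × 10^-6) = 5.97; pH = 14.00 − 5.97 = 8.03

pH = 8.03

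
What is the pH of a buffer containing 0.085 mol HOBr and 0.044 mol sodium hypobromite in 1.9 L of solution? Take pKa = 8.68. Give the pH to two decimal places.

pH = 8.39

Henderson–Hasselbalch: pH = pKa + log([OBr-]/[HOBr]) = 8.68 + log(0.044/0.085)
pH = 8.68 + (-0.286) = 8.39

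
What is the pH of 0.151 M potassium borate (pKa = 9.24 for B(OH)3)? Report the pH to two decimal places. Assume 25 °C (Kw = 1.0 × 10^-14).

pH = 11.21

B(OH)4- is the conjugate base of the weak acid B(OH)3.
Ka = 10^(−9.24) = 5.75 × 10^-10
Kb = Kw/Ka = 1.0×10^-14 / 5.75 × 10^-10 = 1.74 × 10^-5
Kb = x²/(0.151 − x) = 1.74 × 10^-5
Assume x ≪ 0.151: x ≈ √(1.74 × 10^-5 × 0.151) = 1.62 × 10^-3 M
(x/C₀ = 1.1% < 5%, so the approximation holds.)
pOH = 2.79, so pH = 14.00 − pOH = 11.21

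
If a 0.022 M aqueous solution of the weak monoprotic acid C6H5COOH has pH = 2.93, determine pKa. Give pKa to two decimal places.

pKa = 4.18

[H+] = 10^(-2.93) = 1.17 × 10^-3 M
At equilibrium [HA] = 0.022 − 1.17 × 10^-3 = 2.08 × 10^-2 M
Ka = [H+][A-]/[HA] = (1.17 × 10^-3)² / 2.08 × 10^-2 = 6.58 × 10^-5
pKa = -log(6.58 × 10^-5) = 4.18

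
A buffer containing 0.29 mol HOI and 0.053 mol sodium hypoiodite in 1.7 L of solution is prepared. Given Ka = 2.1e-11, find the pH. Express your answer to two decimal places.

pH = 9.94

pKa = −log(2.1 × 10^-11) = 10.678
Henderson–Hasselbalch: pH = pKa + log([OI-]/[HOI]) = 10.678 + log(0.053/0.29)
pH = 10.678 + (-0.738) = 9.94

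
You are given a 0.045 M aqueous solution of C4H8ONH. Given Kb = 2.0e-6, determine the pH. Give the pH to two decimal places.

pH = 10.48

C4H8ONH + H2O ⇌ C4H8ONH2+ + OH-
From the ICE table, Kb = [OH-]²/(0.045 − [OH-]) = 2.0 × 10^-6.
Neglecting [OH-] in the denominator: [OH-] = √(2.0 × 10^-6 × 0.045) = 3.00 × 10^-4 M
([OH-]/C₀ = 0.67% < 5%, so the approximation holds.)
pOH = 3.52, so pH = 14.00 − pOH = 10.48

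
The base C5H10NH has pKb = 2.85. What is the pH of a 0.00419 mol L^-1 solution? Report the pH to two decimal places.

C5H10NH + H2O ⇌ C5H10NH2+ + OH-
Kb = 10^(−2.85) = 1.41 × 10^-3
Kb = [OH-]²/(0.00419 − [OH-]) = 1.41 × 10^-3
[OH-] is not negligible relative to C₀; solve [OH-]² + 0.00141·[OH-] − 5.91e-06 = 0.
[OH-] = (−Kb + √(Kb² + 4·Kb·C₀))/2 = 1.83 × 10^-3 M
pOH = −log(1.83 × 10^-3) = 2.74; pH = 14.00 − 2.74 = 11.26

pH = 11.26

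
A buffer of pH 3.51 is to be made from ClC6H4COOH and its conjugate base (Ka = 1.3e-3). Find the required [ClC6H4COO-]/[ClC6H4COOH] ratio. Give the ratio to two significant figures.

ratio = 4.2

pKa = -log(1.3 × 10^-3) = 2.886
pH = pKa + log(r) ⇒ log(r) = 3.51 − 2.886 = +0.624
r = [ClC6H4COO-]/[ClC6H4COOH] = 10^(+0.624) = 4.21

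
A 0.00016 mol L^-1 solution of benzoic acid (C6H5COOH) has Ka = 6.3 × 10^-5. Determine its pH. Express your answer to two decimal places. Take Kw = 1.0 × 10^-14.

C6H5COOH ⇌ C6H5COO- + H+
From the ICE table, Ka = [H+]²/(0.00016 − [H+]) = 6.3 × 10^-5.
The 5% rule fails; solving [H+]² + Ka·[H+] − Ka·C₀ = 0 exactly:
[H+] = (−Ka + √(Ka² + 4·Ka·C₀))/2 = 7.37 × 10^-5 M
pH = −log(7.37 × 10^-5) = 4.13

pH = 4.13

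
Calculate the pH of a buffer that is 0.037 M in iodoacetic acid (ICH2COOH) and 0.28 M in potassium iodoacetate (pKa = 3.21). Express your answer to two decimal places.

pH = 4.09

Henderson–Hasselbalch: pH = pKa + log([ICH2COO-]/[ICH2COOH]) = 3.21 + log(0.28/0.037)
pH = 3.21 + (+0.879) = 4.09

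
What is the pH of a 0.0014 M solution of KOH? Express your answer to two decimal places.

KOH is a strong base; [OH-] = 0.0014 M.
pOH = -log(0.0014) = 2.85
pH = 14.00 - 2.85 = 11.15

pH = 11.15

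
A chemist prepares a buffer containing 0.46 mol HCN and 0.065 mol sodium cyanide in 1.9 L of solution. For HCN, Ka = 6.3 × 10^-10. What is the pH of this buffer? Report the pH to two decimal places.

pH = 8.35

pKa = −log(6.3 × 10^-10) = 9.201
pH = pKa + log([A⁻]/[HA]) = 9.201 + log(0.065/0.46)
pH = 9.201 + (-0.850) = 8.35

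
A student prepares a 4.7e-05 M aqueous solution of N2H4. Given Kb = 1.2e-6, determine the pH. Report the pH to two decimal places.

pH = 8.84

N2H4 + H2O ⇌ N2H5+ + OH-
Kb = x²/(4.7e-05 − x) = 1.2 × 10^-6
Here C₀/Kb ≈ 39.2, so the small-x approximation fails. Use the quadratic:
x = [−1.2e-06 + √(1.2e-06² + 2.26e-10)]/2 = 6.93 × 10^-6 M
pOH = −log(6.93 × 10^-6) = 5.16; pH = 14.00 − 5.16 = 8.84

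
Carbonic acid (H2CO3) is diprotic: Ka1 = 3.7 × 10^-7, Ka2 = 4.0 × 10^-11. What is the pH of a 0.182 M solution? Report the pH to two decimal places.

Ka1 ≫ Ka2, so treat the first dissociation as the only significant source of H+.
Ka1 = x²/(0.182 − x) = 3.7 × 10^-7
x ≈ √(3.7 × 10^-7 × 0.182) = 2.59 × 10^-4 M
pH = −log(2.59 × 10^-4) = 3.59

pH = 3.59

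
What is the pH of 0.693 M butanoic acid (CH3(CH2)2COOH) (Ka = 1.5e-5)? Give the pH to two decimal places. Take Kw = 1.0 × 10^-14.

CH3(CH2)2COOH ⇌ CH3(CH2)2COO- + H+
Ka = x²/(0.693 − x) = 1.5 × 10^-5
Since Ka ≪ C₀, x ≈ √(Ka·C₀) = 3.22 × 10^-3 M.
Check: 0.47% ionized — well under 5%, approximation valid.
pH = −log(3.22 × 10^-3) = 2.49

pH = 2.49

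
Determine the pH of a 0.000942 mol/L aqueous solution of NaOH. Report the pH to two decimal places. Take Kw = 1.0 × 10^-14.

NaOH is a strong base; [OH-] = 0.000942 M.
pOH = -log(0.000942) = 3.03
pH = 14.00 - 3.03 = 10.97

pH = 10.97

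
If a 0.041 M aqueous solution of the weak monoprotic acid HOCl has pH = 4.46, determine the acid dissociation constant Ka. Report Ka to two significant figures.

[H+] = 10^(-4.46) = 3.47 × 10^-5 M
At equilibrium [HA] = 0.041 − 3.47 × 10^-5 = 4.10 × 10^-2 M
Ka = [H+][A-]/[HA] = (3.47 × 10^-5)² / 4.10 × 10^-2 = 2.9 × 10^-8

Ka = 2.9 × 10^-8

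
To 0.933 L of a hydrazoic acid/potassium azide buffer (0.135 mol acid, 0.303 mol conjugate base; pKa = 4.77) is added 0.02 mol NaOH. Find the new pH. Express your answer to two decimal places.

pH = 5.22

After neutralization: n(HN3) = 0.115 mol, n(N3-) = 0.323 mol.
pH = pKa + log(n_N3-/n_HN3) = 4.77 + log(0.323/0.115) = 4.77 + (+0.449)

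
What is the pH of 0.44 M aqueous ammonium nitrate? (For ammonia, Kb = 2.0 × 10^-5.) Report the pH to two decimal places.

pH = 4.83

NH4+ is the conjugate acid of the weak base NH3.
Ka = Kw/Kb = 1.0×10^-14 / 2.0 × 10^-5 = 5.00 × 10^-10
From the ICE table, Ka = [H+]²/(0.44 − [H+]) = 5.00 × 10^-10.
Assume [H+] ≪ 0.44: [H+] ≈ √(5.00 × 10^-10 × 0.44) = 1.48 × 10^-5 M
([H+]/C₀ = 0.0034% < 5%, so the approximation holds.)
pH = −log(1.48 × 10^-5) = 4.83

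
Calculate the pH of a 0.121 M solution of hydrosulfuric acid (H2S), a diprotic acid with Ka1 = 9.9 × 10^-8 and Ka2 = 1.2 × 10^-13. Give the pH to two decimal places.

pH = 3.96

Ka1 ≫ Ka2, so treat the first dissociation as the only significant source of H+.
Ka1 = x²/(0.121 − x) = 9.9 × 10^-8
x ≈ √(9.9 × 10^-8 × 0.121) = 1.09 × 10^-4 M
pH = −log(1.09 × 10^-4) = 3.96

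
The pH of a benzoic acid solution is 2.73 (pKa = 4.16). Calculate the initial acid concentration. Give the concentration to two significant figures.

C₀ = 5.2 × 10^-2 M

[H+] = 10^(-2.73) = 1.86 × 10^-3 M = x
Ka = 10^(−4.16) = 6.92 × 10^-5
Ka = x²/(C₀ − x) ⇒ C₀ = x + x²/Ka
C₀ = 1.86 × 10^-3 + (1.86 × 10^-3)²/(6.92 × 10^-5) = 5.19 × 10^-2 M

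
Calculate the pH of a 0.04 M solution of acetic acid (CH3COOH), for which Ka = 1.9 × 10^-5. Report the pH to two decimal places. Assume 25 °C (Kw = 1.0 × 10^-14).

pH = 3.06

CH3COOH ⇌ CH3COO- + H+
From the ICE table, Ka = [H+]²/(0.04 − [H+]) = 1.9 × 10^-5.
Neglecting [H+] in the denominator: [H+] = √(1.9 × 10^-5 × 0.04) = 8.72 × 10^-4 M
([H+]/C₀ = 2.2% < 5%, so the approximation holds.)
pH = −log[H+] = −log(8.72 × 10^-4) = 3.06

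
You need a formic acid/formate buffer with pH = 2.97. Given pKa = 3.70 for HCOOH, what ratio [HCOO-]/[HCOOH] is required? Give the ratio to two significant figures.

ratio = 0.19

pH = pKa + log(r) ⇒ log(r) = 2.97 − 3.70 = -0.73
r = [HCOO-]/[HCOOH] = 10^(-0.73) = 0.186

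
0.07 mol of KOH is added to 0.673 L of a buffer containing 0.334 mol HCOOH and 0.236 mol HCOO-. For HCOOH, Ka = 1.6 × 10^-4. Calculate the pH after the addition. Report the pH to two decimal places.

OH- converts HCOOH to HCOO-: HCOOH → 0.264 mol, HCOO- → 0.306 mol.
pKa = −log(1.6 × 10^-4) = 3.796
pH = pKa + log([A⁻]/[HA]) = 3.796 + log(0.306/0.264) = 3.796 +0.064

pH = 3.86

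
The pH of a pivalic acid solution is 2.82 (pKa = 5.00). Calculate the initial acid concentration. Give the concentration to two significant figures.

C₀ = 2.3 × 10^-1 M

[H+] = 10^(-2.82) = 1.51 × 10^-3 M = x
Ka = 10^(−5.00) = 1.00 × 10^-5
Ka = x²/(C₀ − x) ⇒ C₀ = x + x²/Ka
C₀ = 1.51 × 10^-3 + (1.51 × 10^-3)²/(1.00 × 10^-5) = 2.30 × 10^-1 M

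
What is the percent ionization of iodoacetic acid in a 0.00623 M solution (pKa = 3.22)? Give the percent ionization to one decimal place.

ICH2COOH ⇌ ICH2COO- + H+; let x = [H+] at equilibrium.
Ka = 10^(−3.22) = 6.03 × 10^-4
Solve x² + 0.000603x − 3.76e-06 = 0 → x = 1.66 × 10^-3 M
Fraction ionized = 1.66 × 10^-3 / 0.00623 = 0.2665 → 26.6%

26.6%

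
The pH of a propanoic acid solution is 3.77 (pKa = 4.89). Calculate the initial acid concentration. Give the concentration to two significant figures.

C₀ = 2.4 × 10^-3 M

[H+] = 10^(-3.77) = 1.70 × 10^-4 M = x
Ka = 10^(−4.89) = 1.29 × 10^-5
Ka = x²/(C₀ − x) ⇒ C₀ = x + x²/Ka
C₀ = 1.70 × 10^-4 + (1.70 × 10^-4)²/(1.29 × 10^-5) = 2.41 × 10^-3 M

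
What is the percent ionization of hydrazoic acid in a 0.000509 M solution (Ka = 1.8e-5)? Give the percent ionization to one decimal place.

HN3 ⇌ N3- + H+; let x = [H+] at equilibrium.
Solve x² + 1.8e-05x − 9.16e-09 = 0 → x = 8.71 × 10^-5 M
Fraction ionized = 8.71 × 10^-5 / 0.000509 = 0.1711 → 17.1%

17.1%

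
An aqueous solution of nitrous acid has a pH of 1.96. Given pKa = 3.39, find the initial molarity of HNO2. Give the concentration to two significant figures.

C₀ = 3.1 × 10^-1 M

[H+] = 10^(-1.96) = 1.10 × 10^-2 M = x
Ka = 10^(−3.39) = 4.07 × 10^-4
Ka = x²/(C₀ − x) ⇒ C₀ = x + x²/Ka
C₀ = 1.10 × 10^-2 + (1.10 × 10^-2)²/(4.07 × 10^-4) = 3.08 × 10^-1 M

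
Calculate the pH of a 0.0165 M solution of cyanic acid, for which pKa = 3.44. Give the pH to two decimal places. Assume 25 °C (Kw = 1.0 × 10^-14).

HOCN ⇌ OCN- + H+
Ka = 10^(−3.44) = 3.63 × 10^-4
From the ICE table, Ka = x²/(0.0165 − x) = 3.63 × 10^-4.
x is not negligible relative to C₀; solve x² + 0.000363·x − 5.99e-06 = 0.
x = [−0.000363 + √(0.000363² + 2.4e-05)]/2 = 2.27 × 10^-3 M
pH = −log[H+] = −log(2.27 × 10^-3) = 2.64

pH = 2.64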